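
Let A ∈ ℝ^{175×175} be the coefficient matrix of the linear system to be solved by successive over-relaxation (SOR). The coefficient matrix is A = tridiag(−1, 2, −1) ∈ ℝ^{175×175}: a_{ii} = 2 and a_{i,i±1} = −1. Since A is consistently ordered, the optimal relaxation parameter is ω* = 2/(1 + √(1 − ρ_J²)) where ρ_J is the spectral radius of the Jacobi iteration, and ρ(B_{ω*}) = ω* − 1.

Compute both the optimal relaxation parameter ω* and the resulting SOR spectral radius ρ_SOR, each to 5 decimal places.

ω* = 1.96493, ρ_SOR = 0.96493

n=175: λ(B_J) = 1 − λ(A)/2 = cos(kπ/176); k=1 gives ρ_J = 0.99984.
√(1 − cos²(π/176)) = sin(π/176) ≈ 0.017849.
ω* = 2 / (1 + 0.017849) = 2 / 1.017849 ≈ 1.96493.
ρ(B_{ω*}) = ω*−1 = 0.96493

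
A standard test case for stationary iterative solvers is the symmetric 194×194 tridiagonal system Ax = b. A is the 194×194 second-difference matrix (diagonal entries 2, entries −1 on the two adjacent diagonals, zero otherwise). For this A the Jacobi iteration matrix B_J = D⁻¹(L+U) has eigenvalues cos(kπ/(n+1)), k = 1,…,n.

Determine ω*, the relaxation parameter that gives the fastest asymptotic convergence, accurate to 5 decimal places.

spectrum of D⁻¹(L+U) = {cos(kπ/195) : 1≤k≤194}; ρ_J = cos(π/195) = 0.99987.
1 − cos²(π/195) = sin²(π/195) ⇒ √(1−ρ_J²) = sin(π/195) = 0.016110.
ω* = 2/(1+0.016110) = 1.96829
[ρ_SOR] ω* − 1 = 0.96829.

ω* = 1.96829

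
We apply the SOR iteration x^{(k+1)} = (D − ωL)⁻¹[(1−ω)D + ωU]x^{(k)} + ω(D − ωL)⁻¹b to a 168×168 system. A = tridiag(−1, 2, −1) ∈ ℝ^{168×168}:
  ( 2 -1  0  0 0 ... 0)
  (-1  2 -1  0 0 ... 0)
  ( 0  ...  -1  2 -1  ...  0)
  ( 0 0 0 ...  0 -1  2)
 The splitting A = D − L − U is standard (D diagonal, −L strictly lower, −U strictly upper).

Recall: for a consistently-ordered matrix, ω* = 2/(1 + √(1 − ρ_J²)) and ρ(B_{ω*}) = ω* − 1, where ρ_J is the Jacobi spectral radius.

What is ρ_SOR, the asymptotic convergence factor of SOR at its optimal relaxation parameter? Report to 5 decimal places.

ρ_SOR = 0.96350

n=168: λ(B_J) = 1 − λ(A)/2 = cos(kπ/169); k=1 gives ρ_J = 0.99983.
root = sin(π/169) = 0.018588  (since 1−cos² = sin²).
Young: ω* = 2/(1+√(1−ρ_J²)) = 2/(1+0.018588) = 2/1.018588 = 1.96350.
Hence ρ(B_{ω*}) = 1.96350 − 1 = 0.96350.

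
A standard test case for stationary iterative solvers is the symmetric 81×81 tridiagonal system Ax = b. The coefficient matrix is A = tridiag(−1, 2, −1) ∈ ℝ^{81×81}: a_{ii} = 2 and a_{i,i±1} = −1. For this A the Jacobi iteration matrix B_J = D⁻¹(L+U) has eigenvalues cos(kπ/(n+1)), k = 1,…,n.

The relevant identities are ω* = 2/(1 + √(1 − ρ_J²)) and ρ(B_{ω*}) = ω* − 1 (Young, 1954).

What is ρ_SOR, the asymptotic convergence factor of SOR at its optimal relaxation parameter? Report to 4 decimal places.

ρ_SOR = 0.9262

ρ_J = max_k |cos(kπ/82)| = cos(π/82) = 0.9993
√(1−ρ_J²) simplifies to sin(π/82) = 0.03830.
Young: ω* = 2/(1+√(1−ρ_J²)) = 2/(1+0.03830) = 2/1.03830 = 1.9262.
ρ_SOR = ω* − 1 = 1.9262 − 1 = 0.9262.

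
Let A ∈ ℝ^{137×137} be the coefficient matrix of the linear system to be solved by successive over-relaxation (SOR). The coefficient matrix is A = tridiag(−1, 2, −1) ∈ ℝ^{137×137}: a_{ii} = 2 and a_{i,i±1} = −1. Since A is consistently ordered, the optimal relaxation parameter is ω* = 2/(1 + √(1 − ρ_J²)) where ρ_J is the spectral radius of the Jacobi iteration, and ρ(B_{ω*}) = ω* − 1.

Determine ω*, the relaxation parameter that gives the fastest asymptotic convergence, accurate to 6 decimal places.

B_J for the 137×137 system has eigenvalues cos(kπ/138); ρ_J = cos(π/138) = 0.999741.
√(1−ρ_J²) simplifies to sin(π/138) = 0.0227632.
ω* = 2/(1+0.0227632) = 1.955487
ρ(B_{ω*}) = ω*−1 = 0.955487

ω* = 1.955487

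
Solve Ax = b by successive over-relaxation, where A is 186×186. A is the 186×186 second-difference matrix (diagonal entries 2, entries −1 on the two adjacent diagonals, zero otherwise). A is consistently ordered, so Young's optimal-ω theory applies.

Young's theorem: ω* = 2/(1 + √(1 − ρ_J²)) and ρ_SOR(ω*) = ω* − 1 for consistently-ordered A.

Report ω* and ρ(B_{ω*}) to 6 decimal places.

spectrum of D⁻¹(L+U) = {cos(kπ/187) : 1≤k≤186}; ρ_J = cos(π/187) = 0.999859.
1 − cos²(π/187) = sin²(π/187) ⇒ √(1−ρ_J²) = sin(π/187) = 0.0167992.
ω* = 2 / (1 + 0.0167992) = 2 / 1.0167992 ≈ 1.966957.
At ω = 1.966957 every |λ(B_ω)| = ω−1, so ρ_SOR = 0.966957.

ω* = 1.966957, ρ_SOR = 0.966957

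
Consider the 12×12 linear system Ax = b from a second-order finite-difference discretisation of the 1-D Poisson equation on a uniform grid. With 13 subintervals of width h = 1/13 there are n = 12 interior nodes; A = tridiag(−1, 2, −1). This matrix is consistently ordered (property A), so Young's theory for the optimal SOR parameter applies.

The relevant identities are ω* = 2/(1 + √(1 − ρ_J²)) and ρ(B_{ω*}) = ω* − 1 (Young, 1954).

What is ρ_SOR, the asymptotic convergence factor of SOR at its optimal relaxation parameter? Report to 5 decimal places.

B_J for the 12×12 system has eigenvalues cos(kπ/13); ρ_J = cos(π/13) = 0.97094.
√(1−ρ_J²) simplifies to sin(π/13) = 0.239316.
Young: ω* = 2/(1+√(1−ρ_J²)) = 2/(1+0.239316) = 2/1.239316 = 1.61379.
ρ_SOR = ω* − 1 ≈ 0.61379.

ρ_SOR = 0.61379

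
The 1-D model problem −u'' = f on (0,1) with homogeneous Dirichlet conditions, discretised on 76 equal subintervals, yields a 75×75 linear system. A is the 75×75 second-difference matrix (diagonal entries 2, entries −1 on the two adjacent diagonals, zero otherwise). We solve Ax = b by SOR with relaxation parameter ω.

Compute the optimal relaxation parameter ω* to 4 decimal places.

ω* = 1.9206

ρ_J = max_k |cos(kπ/76)| = cos(π/76) = 0.9991
√(1 − cos²(π/76)) = sin(π/76) ≈ 0.04132.
ω* = 2/(1 + 0.04132) = 2/1.04132 = 1.9206.
At ω = 1.9206 every |λ(B_ω)| = ω−1, so ρ_SOR = 0.9206.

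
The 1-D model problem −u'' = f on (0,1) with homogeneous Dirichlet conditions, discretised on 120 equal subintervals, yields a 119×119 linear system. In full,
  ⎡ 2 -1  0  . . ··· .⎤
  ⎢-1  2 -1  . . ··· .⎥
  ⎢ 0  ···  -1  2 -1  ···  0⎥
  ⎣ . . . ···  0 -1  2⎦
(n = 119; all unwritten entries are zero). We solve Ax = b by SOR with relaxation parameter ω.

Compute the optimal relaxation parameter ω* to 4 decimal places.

ω* = 1.9490

½·tridiag(1,0,1) at n=119: λ_k = cos(kπ/120); max |λ| at k=1 ⇒ ρ_J = cos(π/120) ≈ 0.9997.
√(1 − cos²(π/120)) = sin(π/120) ≈ 0.02618.
ω* = 2/(1 + 0.02618) = 2/1.02618 = 1.9490.
[ρ_SOR] ω* − 1 = 0.9490.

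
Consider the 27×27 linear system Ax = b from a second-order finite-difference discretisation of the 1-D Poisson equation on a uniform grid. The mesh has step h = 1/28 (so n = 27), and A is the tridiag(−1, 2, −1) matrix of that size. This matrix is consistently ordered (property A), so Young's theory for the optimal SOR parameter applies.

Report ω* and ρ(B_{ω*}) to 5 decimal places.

ω* = 1.79862, ρ_SOR = 0.79862

½·tridiag(1,0,1) at n=27: λ_k = cos(kπ/28); max |λ| at k=1 ⇒ ρ_J = cos(π/28) ≈ 0.99371.
√(1−ρ_J²) simplifies to sin(π/28) = 0.111964.
Then 2/(1+√(1−ρ_J²)) = 2/(1+0.111964); ω* = 2/1.111964 = 1.79862.
[ρ_SOR] ω* − 1 = 0.79862.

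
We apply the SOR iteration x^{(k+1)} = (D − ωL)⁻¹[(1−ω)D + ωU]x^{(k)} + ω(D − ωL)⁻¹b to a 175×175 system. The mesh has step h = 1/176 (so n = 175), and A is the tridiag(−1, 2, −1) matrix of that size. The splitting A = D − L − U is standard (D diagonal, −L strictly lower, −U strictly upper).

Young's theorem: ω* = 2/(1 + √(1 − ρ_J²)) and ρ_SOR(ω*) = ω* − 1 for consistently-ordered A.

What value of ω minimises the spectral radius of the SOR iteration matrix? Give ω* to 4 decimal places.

ω* = 1.9649

½·tridiag(1,0,1) at n=175: λ_k = cos(kπ/176); max |λ| at k=1 ⇒ ρ_J = cos(π/176) ≈ 0.9998.
√(1 − cos²(π/176)) = sin(π/176) ≈ 0.01785.
Then 2/(1+√(1−ρ_J²)) = 2/(1+0.01785); ω* = 2/1.01785 = 1.9649.
At ω = 1.9649 every |λ(B_ω)| = ω−1, so ρ_SOR = 0.9649.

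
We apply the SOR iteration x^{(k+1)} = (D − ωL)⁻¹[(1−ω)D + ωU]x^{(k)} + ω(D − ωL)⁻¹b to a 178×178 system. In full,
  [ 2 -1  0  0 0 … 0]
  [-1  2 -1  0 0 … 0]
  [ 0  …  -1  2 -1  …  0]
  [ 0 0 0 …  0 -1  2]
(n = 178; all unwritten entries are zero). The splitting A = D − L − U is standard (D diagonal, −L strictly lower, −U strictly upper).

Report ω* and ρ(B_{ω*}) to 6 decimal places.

ω* = 1.965506, ρ_SOR = 0.965506

spectrum of D⁻¹(L+U) = {cos(kπ/179) : 1≤k≤178}; ρ_J = cos(π/179) = 0.999846.
1 − cos²(π/179) = sin²(π/179) ⇒ √(1−ρ_J²) = sin(π/179) = 0.0175499.
ω* = 2 / (1 + 0.0175499) = 2 / 1.0175499 ≈ 1.965506.
and ρ(B_{ω*}) = 1.965506 − 1 = 0.965506.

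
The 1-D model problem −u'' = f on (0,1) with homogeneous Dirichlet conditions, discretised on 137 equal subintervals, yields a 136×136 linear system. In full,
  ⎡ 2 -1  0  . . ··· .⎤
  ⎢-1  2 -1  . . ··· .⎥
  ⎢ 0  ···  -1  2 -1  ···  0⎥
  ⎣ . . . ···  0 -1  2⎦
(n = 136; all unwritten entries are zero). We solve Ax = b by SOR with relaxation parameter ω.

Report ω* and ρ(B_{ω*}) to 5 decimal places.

ω* = 1.95517, ρ_SOR = 0.95517

[ρ_J] n=136: ρ(B_J) = cos(π/(n+1)) = cos(π/137) = 0.99974.
√(1−ρ_J²) simplifies to sin(π/137) = 0.022929.
So ω* = 2/1.022929 = 1.95517 (Young).
and ρ(B_{ω*}) = 1.95517 − 1 = 0.95517.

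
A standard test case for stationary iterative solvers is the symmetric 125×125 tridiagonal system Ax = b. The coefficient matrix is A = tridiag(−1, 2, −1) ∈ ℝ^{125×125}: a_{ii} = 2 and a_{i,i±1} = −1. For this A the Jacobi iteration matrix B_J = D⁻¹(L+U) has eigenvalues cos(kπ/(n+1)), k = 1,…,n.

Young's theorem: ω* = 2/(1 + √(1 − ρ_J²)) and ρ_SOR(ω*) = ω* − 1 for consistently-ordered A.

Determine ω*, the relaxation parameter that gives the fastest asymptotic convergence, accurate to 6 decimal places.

ω* = 1.951351

spectrum of D⁻¹(L+U) = {cos(kπ/126) : 1≤k≤125}; ρ_J = cos(π/126) = 0.999689.
√(1−ρ_J²) simplifies to sin(π/126) = 0.0249307.
[ω*] 2 ÷ (1 + 0.0249307) = 2 ÷ 1.0249307 = 1.951351.
ρ_SOR = ω* − 1 = 1.951351 − 1 = 0.951351.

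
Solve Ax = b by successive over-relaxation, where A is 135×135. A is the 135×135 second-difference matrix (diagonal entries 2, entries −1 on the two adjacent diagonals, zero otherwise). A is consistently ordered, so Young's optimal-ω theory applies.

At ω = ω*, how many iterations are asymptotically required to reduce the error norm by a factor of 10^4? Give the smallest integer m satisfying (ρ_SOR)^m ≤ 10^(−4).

ρ_J = max_k |cos(kπ/136)| = cos(π/136) = 0.9997332
√(1 − cos²(π/136)) = sin(π/136) ≈ 0.0230979.
So ω* = 2/1.0230979 = 1.9548471 (Young).
ρ_SOR = ω* − 1 ≈ 0.9548471.
4·ln10 = 9.21034; −ln(0.9548471) = 0.0462041; m = ⌈9.21034/0.0462041⌉ = ⌈199.340⌉ = 200.

m = 200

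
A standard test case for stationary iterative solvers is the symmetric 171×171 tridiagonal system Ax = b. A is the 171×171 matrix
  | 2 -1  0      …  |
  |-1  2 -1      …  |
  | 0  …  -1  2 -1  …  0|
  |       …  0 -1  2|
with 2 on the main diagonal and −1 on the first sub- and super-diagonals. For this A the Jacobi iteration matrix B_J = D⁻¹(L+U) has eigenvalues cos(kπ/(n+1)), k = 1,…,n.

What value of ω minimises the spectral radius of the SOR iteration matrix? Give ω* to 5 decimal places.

ω* = 1.96413

spectrum of D⁻¹(L+U) = {cos(kπ/172) : 1≤k≤171}; ρ_J = cos(π/172) = 0.99983.
√(1−ρ_J²) simplifies to sin(π/172) = 0.018264.
Then 2/(1+√(1−ρ_J²)) = 2/(1+0.018264); ω* = 2/1.018264 = 1.96413.
and ρ(B_{ω*}) = 1.96413 − 1 = 0.96413.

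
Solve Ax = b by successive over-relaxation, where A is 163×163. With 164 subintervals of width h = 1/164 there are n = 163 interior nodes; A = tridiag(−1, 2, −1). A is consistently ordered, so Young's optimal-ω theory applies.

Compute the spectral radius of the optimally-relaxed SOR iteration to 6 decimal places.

ρ_SOR = 0.962410

½·tridiag(1,0,1) at n=163: λ_k = cos(kπ/164); max |λ| at k=1 ⇒ ρ_J = cos(π/164) ≈ 0.999817.
1 − cos²(π/164) = sin²(π/164) ⇒ √(1−ρ_J²) = sin(π/164) = 0.0191549.
Then 2/(1+√(1−ρ_J²)) = 2/(1+0.0191549); ω* = 2/1.0191549 = 1.962410.
and ρ(B_{ω*}) = 1.962410 − 1 = 0.962410.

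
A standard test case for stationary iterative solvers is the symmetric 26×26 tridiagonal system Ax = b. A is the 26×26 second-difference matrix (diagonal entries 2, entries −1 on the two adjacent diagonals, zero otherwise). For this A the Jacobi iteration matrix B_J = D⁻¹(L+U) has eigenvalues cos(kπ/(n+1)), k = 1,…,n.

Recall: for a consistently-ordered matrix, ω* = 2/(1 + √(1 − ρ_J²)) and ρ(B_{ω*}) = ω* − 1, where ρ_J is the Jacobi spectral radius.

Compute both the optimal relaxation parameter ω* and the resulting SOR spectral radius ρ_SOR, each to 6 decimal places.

ω* = 1.791966, ρ_SOR = 0.791966

[ρ_J] n=26: ρ(B_J) = cos(π/(n+1)) = cos(π/27) = 0.993238.
√(1−ρ_J²) simplifies to sin(π/27) = 0.1160929.
ω* = 2/(1+0.1160929) = 1.791966
[ρ_SOR] ω* − 1 = 0.791966.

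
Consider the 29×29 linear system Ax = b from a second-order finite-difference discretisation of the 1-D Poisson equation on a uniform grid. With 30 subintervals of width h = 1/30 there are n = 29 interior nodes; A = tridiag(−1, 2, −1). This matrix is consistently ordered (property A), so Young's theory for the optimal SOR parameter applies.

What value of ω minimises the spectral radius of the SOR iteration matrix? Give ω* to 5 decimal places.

ω* = 1.81073

B_J for the 29×29 system has eigenvalues cos(kπ/30); ρ_J = cos(π/30) = 0.99452.
√(1−ρ_J²) simplifies to sin(π/30) = 0.104528.
ω* = 2/(1 + 0.104528) = 2/1.104528 = 1.81073.
[ρ_SOR] ω* − 1 = 0.81073.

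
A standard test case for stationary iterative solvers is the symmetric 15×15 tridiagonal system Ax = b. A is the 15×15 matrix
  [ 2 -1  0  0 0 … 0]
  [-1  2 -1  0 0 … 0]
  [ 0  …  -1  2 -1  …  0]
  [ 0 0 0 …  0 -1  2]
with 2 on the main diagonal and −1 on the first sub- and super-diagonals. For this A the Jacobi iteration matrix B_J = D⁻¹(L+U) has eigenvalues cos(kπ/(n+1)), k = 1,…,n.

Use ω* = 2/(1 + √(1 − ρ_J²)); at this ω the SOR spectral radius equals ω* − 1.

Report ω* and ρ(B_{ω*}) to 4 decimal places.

ω* = 1.6735, ρ_SOR = 0.6735

B_J for the 15×15 system has eigenvalues cos(kπ/16); ρ_J = cos(π/16) = 0.9808.
√(1 − cos²(π/16)) = sin(π/16) ≈ 0.19509.
Young: ω* = 2/(1+√(1−ρ_J²)) = 2/(1+0.19509) = 2/1.19509 = 1.6735.
Hence ρ(B_{ω*}) = 1.6735 − 1 = 0.6735.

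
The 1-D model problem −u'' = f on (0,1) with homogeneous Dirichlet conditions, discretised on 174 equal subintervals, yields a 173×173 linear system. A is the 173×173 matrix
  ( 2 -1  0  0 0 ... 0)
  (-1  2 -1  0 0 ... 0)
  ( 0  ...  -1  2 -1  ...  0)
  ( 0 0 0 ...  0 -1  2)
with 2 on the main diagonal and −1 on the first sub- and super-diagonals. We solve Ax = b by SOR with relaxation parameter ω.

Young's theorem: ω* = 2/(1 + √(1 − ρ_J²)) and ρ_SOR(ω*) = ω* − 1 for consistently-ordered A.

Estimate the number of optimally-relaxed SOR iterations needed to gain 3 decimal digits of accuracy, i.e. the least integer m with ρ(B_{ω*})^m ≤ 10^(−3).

m = 192

[ρ_J] n=173: ρ(B_J) = cos(π/(n+1)) = cos(π/174) = 0.9998370.
√(1 − cos²(π/174)) = sin(π/174) ≈ 0.0180541.
ω* = 2/(1+0.0180541) = 1.9645321
[ρ_SOR] ω* − 1 = 0.9645321.
For 3 digits: m = 3·ln10 / (−ln 0.9645321) = 6.90776/0.0361122 = 191.286; round up → m = 192.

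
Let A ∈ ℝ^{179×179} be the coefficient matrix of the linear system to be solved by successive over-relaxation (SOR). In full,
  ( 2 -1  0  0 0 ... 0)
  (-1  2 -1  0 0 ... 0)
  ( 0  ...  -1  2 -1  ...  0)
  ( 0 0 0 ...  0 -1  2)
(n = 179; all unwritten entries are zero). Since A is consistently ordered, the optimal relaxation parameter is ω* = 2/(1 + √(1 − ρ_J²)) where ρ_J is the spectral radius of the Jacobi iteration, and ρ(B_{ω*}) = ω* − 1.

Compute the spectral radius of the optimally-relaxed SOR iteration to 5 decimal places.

ρ_SOR = 0.96569

[ρ_J] n=179: ρ(B_J) = cos(π/(n+1)) = cos(π/180) = 0.99985.
1 − cos²(π/180) = sin²(π/180) ⇒ √(1−ρ_J²) = sin(π/180) = 0.017452.
ω* = 2/(1+0.017452) = 1.96569
Hence ρ(B_{ω*}) = 1.96569 − 1 = 0.96569.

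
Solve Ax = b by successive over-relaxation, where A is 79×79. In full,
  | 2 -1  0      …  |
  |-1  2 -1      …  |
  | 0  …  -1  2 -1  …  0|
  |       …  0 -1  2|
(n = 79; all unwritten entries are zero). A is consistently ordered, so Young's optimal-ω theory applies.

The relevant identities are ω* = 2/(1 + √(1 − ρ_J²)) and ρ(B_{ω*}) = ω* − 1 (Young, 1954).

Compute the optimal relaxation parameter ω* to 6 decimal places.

ω* = 1.924447

[ρ_J] n=79: ρ(B_J) = cos(π/(n+1)) = cos(π/80) = 0.999229.
1 − cos²(π/80) = sin²(π/80) ⇒ √(1−ρ_J²) = sin(π/80) = 0.0392598.
Young: ω* = 2/(1+√(1−ρ_J²)) = 2/(1+0.0392598) = 2/1.0392598 = 1.924447.
At ω = 1.924447 every |λ(B_ω)| = ω−1, so ρ_SOR = 0.924447.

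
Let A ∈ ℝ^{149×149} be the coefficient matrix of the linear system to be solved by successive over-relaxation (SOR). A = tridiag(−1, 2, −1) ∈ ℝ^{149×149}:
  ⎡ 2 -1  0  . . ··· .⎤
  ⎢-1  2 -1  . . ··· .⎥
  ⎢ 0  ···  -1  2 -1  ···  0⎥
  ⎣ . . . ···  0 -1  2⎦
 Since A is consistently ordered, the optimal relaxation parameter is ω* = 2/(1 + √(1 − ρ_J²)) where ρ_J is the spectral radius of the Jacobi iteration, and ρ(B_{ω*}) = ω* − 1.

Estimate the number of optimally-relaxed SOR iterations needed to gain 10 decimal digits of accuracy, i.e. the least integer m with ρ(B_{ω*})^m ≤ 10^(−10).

m = 550

With n=149, ρ(Jacobi) = cos(π/150) = 0.9997807.
root = sin(π/150) = 0.0209424  (since 1−cos² = sin²).
ω* = 2/(1+0.0209424) = 1.9589744
ρ_SOR = ω* − 1 = 1.9589744 − 1 = 0.9589744.
For 10 digits: m = 10·ln10 / (−ln 0.9589744) = 23.0259/0.0418909 = 549.664; round up → m = 550.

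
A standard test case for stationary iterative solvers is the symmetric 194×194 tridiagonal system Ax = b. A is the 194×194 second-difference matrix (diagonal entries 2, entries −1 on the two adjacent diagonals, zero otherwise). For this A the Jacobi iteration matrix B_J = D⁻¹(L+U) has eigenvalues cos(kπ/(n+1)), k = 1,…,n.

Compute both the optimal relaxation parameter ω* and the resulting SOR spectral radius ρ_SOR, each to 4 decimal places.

ρ_J = max_k |cos(kπ/195)| = cos(π/195) = 0.9999
root = sin(π/195) = 0.01611  (since 1−cos² = sin²).
[ω*] 2 ÷ (1 + 0.01611) = 2 ÷ 1.01611 = 1.9683.
ρ(B_{ω*}) = ω*−1 = 0.9683

ω* = 1.9683, ρ_SOR = 0.9683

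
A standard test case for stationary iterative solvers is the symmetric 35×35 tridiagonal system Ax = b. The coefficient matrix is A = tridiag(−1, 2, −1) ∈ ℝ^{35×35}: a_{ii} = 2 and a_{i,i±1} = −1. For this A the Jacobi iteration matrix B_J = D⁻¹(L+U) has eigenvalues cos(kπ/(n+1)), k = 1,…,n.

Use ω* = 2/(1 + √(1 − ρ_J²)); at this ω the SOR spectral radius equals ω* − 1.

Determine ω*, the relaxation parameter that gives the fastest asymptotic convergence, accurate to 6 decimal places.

ω* = 1.839663

B_J for the 35×35 system has eigenvalues cos(kπ/36); ρ_J = cos(π/36) = 0.996195.
1 − cos²(π/36) = sin²(π/36) ⇒ √(1−ρ_J²) = sin(π/36) = 0.0871557.
ω* = 2/(1 + 0.0871557) = 2/1.0871557 = 1.839663.
ρ_SOR = ω* − 1 ≈ 0.839663.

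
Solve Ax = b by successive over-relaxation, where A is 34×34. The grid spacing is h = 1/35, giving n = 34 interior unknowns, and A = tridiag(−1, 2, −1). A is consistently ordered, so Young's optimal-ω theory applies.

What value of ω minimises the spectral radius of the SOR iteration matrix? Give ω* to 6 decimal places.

ω* = 1.835470

B_J for the 34×34 system has eigenvalues cos(kπ/35); ρ_J = cos(π/35) = 0.995974.
root = sin(π/35) = 0.0896393  (since 1−cos² = sin²).
ω* = 2/(1+0.0896393) = 1.835470
ρ(B_{ω*}) = ω*−1 = 0.835470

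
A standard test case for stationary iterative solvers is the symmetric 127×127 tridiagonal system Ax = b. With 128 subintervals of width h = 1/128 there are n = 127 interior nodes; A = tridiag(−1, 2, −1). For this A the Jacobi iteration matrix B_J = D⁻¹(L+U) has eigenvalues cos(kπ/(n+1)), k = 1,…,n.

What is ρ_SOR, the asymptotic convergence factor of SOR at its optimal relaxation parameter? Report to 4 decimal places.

ρ_J = max_k |cos(kπ/128)| = cos(π/128) = 0.9997
1 − cos²(π/128) = sin²(π/128) ⇒ √(1−ρ_J²) = sin(π/128) = 0.02454.
Then 2/(1+√(1−ρ_J²)) = 2/(1+0.02454); ω* = 2/1.02454 = 1.9521.
ρ_SOR = ω* − 1 = 1.9521 − 1 = 0.9521.

ρ_SOR = 0.9521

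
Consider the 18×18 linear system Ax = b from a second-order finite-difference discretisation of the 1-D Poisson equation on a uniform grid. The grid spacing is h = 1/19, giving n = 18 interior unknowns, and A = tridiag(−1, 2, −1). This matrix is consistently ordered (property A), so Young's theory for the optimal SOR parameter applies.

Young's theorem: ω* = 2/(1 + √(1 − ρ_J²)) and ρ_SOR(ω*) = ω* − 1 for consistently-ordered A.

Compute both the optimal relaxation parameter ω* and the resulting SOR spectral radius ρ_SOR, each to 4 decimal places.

B_J for the 18×18 system has eigenvalues cos(kπ/19); ρ_J = cos(π/19) = 0.9864.
root = sin(π/19) = 0.16459  (since 1−cos² = sin²).
[ω*] 2 ÷ (1 + 0.16459) = 2 ÷ 1.16459 = 1.7173.
Hence ρ(B_{ω*}) = 1.7173 − 1 = 0.7173.

ω* = 1.7173, ρ_SOR = 0.7173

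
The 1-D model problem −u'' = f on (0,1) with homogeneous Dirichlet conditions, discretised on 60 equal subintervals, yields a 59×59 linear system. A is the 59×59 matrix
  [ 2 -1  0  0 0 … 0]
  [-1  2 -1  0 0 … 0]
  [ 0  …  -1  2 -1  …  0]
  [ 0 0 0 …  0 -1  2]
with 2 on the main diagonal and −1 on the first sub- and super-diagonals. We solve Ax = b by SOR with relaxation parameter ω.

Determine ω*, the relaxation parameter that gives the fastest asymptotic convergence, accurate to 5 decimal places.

½·tridiag(1,0,1) at n=59: λ_k = cos(kπ/60); max |λ| at k=1 ⇒ ρ_J = cos(π/60) ≈ 0.99863.
√(1−ρ_J²) = |sin(π/60)| = 0.052336
Young: ω* = 2/(1+√(1−ρ_J²)) = 2/(1+0.052336) = 2/1.052336 = 1.90053.
Hence ρ(B_{ω*}) = 1.90053 − 1 = 0.90053.

ω* = 1.90053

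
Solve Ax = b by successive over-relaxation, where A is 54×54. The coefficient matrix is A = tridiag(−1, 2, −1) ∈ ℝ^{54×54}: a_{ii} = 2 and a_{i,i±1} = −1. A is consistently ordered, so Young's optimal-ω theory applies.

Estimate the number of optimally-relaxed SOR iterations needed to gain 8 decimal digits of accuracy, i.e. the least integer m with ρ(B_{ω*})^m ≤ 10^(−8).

m = 162

[ρ_J] n=54: ρ(B_J) = cos(π/(n+1)) = cos(π/55) = 0.9983691.
root = sin(π/55) = 0.0570888  (since 1−cos² = sin²).
ω* = 2/(1+0.0570888) = 1.8919886
At ω = 1.8919886 every |λ(B_ω)| = ω−1, so ρ_SOR = 0.8919886.
(0.8919886)^m ≤ 10^{−8}  ⇒  m·ln(0.8919886) ≤ −8·ln10  ⇒  m ≥ 161.158  ⇒  m = 162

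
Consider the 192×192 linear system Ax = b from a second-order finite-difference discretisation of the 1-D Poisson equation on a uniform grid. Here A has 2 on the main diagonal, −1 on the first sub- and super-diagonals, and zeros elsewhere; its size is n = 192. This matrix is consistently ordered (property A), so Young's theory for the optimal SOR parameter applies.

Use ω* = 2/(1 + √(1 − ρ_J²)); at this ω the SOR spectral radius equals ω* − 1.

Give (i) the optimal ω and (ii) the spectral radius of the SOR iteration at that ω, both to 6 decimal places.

ω* = 1.967967, ρ_SOR = 0.967967

[ρ_J] n=192: ρ(B_J) = cos(π/(n+1)) = cos(π/193) = 0.999868.
√(1−ρ_J²) simplifies to sin(π/193) = 0.0162770.
ω* = 2 / (1 + 0.0162770) = 2 / 1.0162770 ≈ 1.967967.
At ω = 1.967967 every |λ(B_ω)| = ω−1, so ρ_SOR = 0.967967.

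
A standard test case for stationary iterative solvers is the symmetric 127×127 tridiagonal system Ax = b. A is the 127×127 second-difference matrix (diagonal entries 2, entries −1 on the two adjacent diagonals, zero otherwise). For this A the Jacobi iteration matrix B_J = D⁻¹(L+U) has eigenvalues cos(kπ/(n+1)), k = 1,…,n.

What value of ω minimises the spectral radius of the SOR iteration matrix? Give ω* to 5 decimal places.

ω* = 1.95209

ρ_J = max_k |cos(kπ/128)| = cos(π/128) = 0.99970
root = sin(π/128) = 0.024541  (since 1−cos² = sin²).
ω* = 2/(1 + 0.024541) = 2/1.024541 = 1.95209.
Hence ρ(B_{ω*}) = 1.95209 − 1 = 0.95209.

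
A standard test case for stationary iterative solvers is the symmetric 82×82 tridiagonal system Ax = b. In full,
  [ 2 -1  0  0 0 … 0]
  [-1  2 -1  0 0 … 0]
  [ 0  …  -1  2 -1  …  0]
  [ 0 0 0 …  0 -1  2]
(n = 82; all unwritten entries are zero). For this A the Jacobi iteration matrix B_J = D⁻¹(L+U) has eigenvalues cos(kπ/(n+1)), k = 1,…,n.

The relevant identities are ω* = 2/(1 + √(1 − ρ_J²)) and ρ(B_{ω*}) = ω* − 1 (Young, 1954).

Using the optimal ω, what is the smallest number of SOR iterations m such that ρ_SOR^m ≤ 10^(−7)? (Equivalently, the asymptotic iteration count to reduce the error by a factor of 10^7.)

B_J for the 82×82 system has eigenvalues cos(kπ/83); ρ_J = cos(π/83) = 0.9992838.
1 − cos²(π/83) = sin²(π/83) ⇒ √(1−ρ_J²) = sin(π/83) = 0.0378415.
ω* = 2/(1 + 0.0378415) = 2/1.0378415 = 1.9270765.
At ω = 1.9270765 every |λ(B_ω)| = ω−1, so ρ_SOR = 0.9270765.
(0.9270765)^m ≤ 10^{−7}  ⇒  m·ln(0.9270765) ≤ −7·ln10  ⇒  m ≥ 212.867  ⇒  m = 213

m = 213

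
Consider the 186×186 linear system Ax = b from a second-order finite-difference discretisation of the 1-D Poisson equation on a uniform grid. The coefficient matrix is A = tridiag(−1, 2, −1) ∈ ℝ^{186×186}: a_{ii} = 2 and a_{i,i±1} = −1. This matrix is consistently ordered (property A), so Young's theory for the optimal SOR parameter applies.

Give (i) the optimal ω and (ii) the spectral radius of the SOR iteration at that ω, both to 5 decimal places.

With n=186, ρ(Jacobi) = cos(π/187) = 0.99986.
√(1−ρ_J²) = |sin(π/187)| = 0.016799
[ω*] 2 ÷ (1 + 0.016799) = 2 ÷ 1.016799 = 1.96696.
At ω = 1.96696 every |λ(B_ω)| = ω−1, so ρ_SOR = 0.96696.

ω* = 1.96696, ρ_SOR = 0.96696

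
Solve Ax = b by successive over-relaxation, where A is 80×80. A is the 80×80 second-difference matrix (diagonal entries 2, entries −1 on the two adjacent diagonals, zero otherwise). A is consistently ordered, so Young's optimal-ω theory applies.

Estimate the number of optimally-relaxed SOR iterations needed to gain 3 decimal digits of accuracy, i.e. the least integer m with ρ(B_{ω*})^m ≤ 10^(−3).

m = 90

[ρ_J] n=80: ρ(B_J) = cos(π/(n+1)) = cos(π/81) = 0.9992480.
√(1 − cos²(π/81)) = sin(π/81) ≈ 0.0387754.
Young: ω* = 2/(1+√(1−ρ_J²)) = 2/(1+0.0387754) = 2/1.0387754 = 1.9253440.
and ρ(B_{ω*}) = 1.9253440 − 1 = 0.9253440.
3·ln10 = 6.90776; −ln(0.9253440) = 0.0775897; m = ⌈6.90776/0.0775897⌉ = ⌈89.029⌉ = 90.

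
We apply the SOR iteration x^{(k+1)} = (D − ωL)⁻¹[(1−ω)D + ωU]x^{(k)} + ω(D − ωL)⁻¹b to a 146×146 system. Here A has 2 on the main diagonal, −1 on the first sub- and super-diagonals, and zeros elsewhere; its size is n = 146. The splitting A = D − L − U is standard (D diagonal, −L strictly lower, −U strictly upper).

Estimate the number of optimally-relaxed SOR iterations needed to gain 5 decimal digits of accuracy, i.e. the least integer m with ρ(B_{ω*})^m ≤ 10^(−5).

With n=146, ρ(Jacobi) = cos(π/147) = 0.9997716.
√(1−ρ_J²) simplifies to sin(π/147) = 0.0213698.
ω* = 2/(1+0.0213698) = 1.9581546
Hence ρ(B_{ω*}) = 1.9581546 − 1 = 0.9581546.
m ≥ 5·ln10 / (−ln 0.9581546) = 269.332; smallest integer m = 270.

m = 270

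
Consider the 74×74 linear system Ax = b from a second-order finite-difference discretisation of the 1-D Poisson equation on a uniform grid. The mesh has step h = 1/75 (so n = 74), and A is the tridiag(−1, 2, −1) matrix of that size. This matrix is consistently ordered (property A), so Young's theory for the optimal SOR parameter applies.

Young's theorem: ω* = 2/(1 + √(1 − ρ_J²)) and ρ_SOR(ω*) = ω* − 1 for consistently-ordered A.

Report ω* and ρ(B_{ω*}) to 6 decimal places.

ω* = 1.919615, ρ_SOR = 0.919615

spectrum of D⁻¹(L+U) = {cos(kπ/75) : 1≤k≤74}; ρ_J = cos(π/75) = 0.999123.
root = sin(π/75) = 0.0418757  (since 1−cos² = sin²).
Then 2/(1+√(1−ρ_J²)) = 2/(1+0.0418757); ω* = 2/1.0418757 = 1.919615.
ρ_SOR = ω* − 1 ≈ 0.919615.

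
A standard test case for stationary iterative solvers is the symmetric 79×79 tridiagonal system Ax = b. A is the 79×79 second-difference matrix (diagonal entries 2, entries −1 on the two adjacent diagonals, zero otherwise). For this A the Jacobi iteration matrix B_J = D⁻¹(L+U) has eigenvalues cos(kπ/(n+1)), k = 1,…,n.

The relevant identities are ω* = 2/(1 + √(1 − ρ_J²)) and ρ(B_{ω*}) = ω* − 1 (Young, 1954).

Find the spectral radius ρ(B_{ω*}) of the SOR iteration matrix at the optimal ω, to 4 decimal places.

ρ_SOR = 0.9244

[ρ_J] n=79: ρ(B_J) = cos(π/(n+1)) = cos(π/80) = 0.9992.
√(1−ρ_J²) = |sin(π/80)| = 0.03926
[ω*] 2 ÷ (1 + 0.03926) = 2 ÷ 1.03926 = 1.9244.
ρ(B_{ω*}) = ω*−1 = 0.9244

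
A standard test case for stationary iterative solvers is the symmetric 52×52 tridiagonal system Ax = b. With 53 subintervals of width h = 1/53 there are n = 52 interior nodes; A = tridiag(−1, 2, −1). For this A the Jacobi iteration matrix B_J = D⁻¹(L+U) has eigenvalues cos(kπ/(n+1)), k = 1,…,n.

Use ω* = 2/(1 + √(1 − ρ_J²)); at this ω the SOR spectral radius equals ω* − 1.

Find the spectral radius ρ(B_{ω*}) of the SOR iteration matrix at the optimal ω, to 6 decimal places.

ρ_SOR = 0.888145

n=52: λ(B_J) = 1 − λ(A)/2 = cos(kπ/53); k=1 gives ρ_J = 0.998244.
√(1−ρ_J²) simplifies to sin(π/53) = 0.0592406.
ω* = 2/(1 + 0.0592406) = 2/1.0592406 = 1.888145.
Hence ρ(B_{ω*}) = 1.888145 − 1 = 0.888145.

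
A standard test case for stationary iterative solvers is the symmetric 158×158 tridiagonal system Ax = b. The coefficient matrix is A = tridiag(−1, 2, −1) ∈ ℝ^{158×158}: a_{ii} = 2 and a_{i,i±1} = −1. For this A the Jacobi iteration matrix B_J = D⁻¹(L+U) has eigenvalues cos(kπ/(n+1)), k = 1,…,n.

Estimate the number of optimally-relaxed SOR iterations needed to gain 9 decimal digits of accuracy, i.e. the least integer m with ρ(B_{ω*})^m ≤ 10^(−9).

ρ_J = max_k |cos(kπ/159)| = cos(π/159) = 0.9998048
√(1−ρ_J²) = |sin(π/159)| = 0.0197572
[ω*] 2 ÷ (1 + 0.0197572) = 2 ÷ 1.0197572 = 1.9612512.
ρ(B_{ω*}) = ω*−1 = 0.9612512
m ≥ 9·ln10 / (−ln 0.9612512) = 524.382; smallest integer m = 525.

m = 525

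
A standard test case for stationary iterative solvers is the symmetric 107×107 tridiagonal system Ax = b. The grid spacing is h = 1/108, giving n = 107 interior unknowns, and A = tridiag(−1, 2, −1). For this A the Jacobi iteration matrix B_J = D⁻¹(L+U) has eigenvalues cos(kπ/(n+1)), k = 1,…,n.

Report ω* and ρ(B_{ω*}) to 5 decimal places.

[ρ_J] n=107: ρ(B_J) = cos(π/(n+1)) = cos(π/108) = 0.99958.
√(1 − cos²(π/108)) = sin(π/108) ≈ 0.029085.
[ω*] 2 ÷ (1 + 0.029085) = 2 ÷ 1.029085 = 1.94347.
Hence ρ(B_{ω*}) = 1.94347 − 1 = 0.94347.

ω* = 1.94347, ρ_SOR = 0.94347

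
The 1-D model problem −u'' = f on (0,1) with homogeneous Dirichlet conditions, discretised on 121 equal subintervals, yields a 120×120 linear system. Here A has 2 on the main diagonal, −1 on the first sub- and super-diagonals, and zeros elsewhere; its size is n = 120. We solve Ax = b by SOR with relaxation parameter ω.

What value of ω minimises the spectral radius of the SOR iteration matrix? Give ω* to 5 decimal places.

ω* = 1.94939

n=120: λ(B_J) = 1 − λ(A)/2 = cos(kπ/121); k=1 gives ρ_J = 0.99966.
√(1−ρ_J²) simplifies to sin(π/121) = 0.025961.
So ω* = 2/1.025961 = 1.94939 (Young).
At ω = 1.94939 every |λ(B_ω)| = ω−1, so ρ_SOR = 0.94939.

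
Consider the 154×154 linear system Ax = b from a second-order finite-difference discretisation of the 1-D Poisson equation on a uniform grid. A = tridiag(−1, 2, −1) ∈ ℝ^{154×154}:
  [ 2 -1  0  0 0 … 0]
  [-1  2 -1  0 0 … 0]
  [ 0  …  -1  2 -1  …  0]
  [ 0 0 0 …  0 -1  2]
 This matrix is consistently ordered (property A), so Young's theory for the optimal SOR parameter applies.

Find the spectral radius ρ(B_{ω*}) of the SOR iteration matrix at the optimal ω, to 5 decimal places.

ρ_J = max_k |cos(kπ/155)| = cos(π/155) = 0.99979
√(1−ρ_J²) = |sin(π/155)| = 0.020267
ω* = 2 / (1 + 0.020267) = 2 / 1.020267 ≈ 1.96027.
At ω = 1.96027 every |λ(B_ω)| = ω−1, so ρ_SOR = 0.96027.

ρ_SOR = 0.96027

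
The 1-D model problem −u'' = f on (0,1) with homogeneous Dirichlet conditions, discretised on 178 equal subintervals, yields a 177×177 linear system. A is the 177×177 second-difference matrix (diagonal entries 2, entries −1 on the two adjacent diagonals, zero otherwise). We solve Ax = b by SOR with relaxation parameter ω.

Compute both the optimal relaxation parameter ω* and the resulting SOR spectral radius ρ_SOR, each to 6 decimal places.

[ρ_J] n=177: ρ(B_J) = cos(π/(n+1)) = cos(π/178) = 0.999844.
1 − cos²(π/178) = sin²(π/178) ⇒ √(1−ρ_J²) = sin(π/178) = 0.0176485.
[ω*] 2 ÷ (1 + 0.0176485) = 2 ÷ 1.0176485 = 1.965315.
[ρ_SOR] ω* − 1 = 0.965315.

ω* = 1.965315, ρ_SOR = 0.965315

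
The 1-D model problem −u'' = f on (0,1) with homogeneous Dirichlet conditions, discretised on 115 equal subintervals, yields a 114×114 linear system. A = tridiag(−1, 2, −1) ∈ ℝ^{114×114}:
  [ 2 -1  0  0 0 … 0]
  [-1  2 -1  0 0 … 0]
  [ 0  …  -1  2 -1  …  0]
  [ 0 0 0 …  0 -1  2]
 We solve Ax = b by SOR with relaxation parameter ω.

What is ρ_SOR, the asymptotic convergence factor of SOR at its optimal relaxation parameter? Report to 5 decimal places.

ρ_SOR = 0.94682

n=114: λ(B_J) = 1 − λ(A)/2 = cos(kπ/115); k=1 gives ρ_J = 0.99963.
√(1 − cos²(π/115)) = sin(π/115) ≈ 0.027315.
ω* = 2 / (1 + 0.027315) = 2 / 1.027315 ≈ 1.94682.
ρ_SOR = ω* − 1 ≈ 0.94682.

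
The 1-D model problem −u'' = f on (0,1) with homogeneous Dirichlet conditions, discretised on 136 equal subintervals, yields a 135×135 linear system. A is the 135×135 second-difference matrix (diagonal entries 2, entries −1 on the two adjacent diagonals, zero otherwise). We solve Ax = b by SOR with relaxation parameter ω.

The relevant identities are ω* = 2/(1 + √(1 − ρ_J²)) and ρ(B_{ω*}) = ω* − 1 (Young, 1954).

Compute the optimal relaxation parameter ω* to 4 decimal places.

ω* = 1.9548

[ρ_J] n=135: ρ(B_J) = cos(π/(n+1)) = cos(π/136) = 0.9997.
√(1 − cos²(π/136)) = sin(π/136) ≈ 0.02310.
So ω* = 2/1.02310 = 1.9548 (Young).
ρ(B_{ω*}) = ω*−1 = 0.9548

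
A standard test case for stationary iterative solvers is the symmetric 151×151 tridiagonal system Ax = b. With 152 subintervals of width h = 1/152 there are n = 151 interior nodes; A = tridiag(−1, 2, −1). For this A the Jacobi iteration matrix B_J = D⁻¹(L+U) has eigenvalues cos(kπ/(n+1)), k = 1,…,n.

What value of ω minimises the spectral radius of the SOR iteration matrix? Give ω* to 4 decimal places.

spectrum of D⁻¹(L+U) = {cos(kπ/152) : 1≤k≤151}; ρ_J = cos(π/152) = 0.9998.
root = sin(π/152) = 0.02067  (since 1−cos² = sin²).
[ω*] 2 ÷ (1 + 0.02067) = 2 ÷ 1.02067 = 1.9595.
[ρ_SOR] ω* − 1 = 0.9595.

ω* = 1.9595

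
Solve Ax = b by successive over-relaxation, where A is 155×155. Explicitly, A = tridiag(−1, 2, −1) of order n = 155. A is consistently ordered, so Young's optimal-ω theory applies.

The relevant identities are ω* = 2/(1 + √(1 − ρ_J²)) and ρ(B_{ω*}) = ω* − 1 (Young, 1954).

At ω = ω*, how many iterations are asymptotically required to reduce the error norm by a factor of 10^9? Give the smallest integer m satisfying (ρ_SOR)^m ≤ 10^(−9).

m = 515

With n=155, ρ(Jacobi) = cos(π/156) = 0.9997972.
root = sin(π/156) = 0.0201371  (since 1−cos² = sin²).
Young: ω* = 2/(1+√(1−ρ_J²)) = 2/(1+0.0201371) = 2/1.0201371 = 1.9605208.
Hence ρ(B_{ω*}) = 1.9605208 − 1 = 0.9605208.
m ≥ 9·ln10 / (−ln 0.9605208) = 514.486; smallest integer m = 515.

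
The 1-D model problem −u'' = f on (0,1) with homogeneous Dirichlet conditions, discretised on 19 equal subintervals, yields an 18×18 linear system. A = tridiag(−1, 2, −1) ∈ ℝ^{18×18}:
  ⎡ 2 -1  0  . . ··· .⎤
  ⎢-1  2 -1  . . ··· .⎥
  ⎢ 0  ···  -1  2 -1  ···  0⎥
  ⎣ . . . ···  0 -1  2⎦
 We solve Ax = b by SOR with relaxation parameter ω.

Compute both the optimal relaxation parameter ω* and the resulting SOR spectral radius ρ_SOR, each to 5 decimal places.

spectrum of D⁻¹(L+U) = {cos(kπ/19) : 1≤k≤18}; ρ_J = cos(π/19) = 0.98636.
√(1 − cos²(π/19)) = sin(π/19) ≈ 0.164595.
Then 2/(1+√(1−ρ_J²)) = 2/(1+0.164595); ω* = 2/1.164595 = 1.71734.
ρ_SOR = ω* − 1 ≈ 0.71734.

ω* = 1.71734, ρ_SOR = 0.71734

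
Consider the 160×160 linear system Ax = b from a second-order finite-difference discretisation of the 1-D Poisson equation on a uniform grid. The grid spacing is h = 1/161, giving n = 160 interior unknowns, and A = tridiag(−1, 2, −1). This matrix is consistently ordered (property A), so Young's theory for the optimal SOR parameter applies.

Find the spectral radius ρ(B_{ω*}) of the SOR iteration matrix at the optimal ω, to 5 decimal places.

ρ_SOR = 0.96172

½·tridiag(1,0,1) at n=160: λ_k = cos(kπ/161); max |λ| at k=1 ⇒ ρ_J = cos(π/161) ≈ 0.99981.
√(1−ρ_J²) = |sin(π/161)| = 0.019512
Then 2/(1+√(1−ρ_J²)) = 2/(1+0.019512); ω* = 2/1.019512 = 1.96172.
ρ_SOR = ω* − 1 = 1.96172 − 1 = 0.96172.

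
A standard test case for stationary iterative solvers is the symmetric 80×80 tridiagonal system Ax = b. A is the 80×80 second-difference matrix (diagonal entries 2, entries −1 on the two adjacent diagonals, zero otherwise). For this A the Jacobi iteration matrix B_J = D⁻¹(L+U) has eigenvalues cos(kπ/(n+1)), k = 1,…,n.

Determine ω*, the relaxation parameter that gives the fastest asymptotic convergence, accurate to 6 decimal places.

With n=80, ρ(Jacobi) = cos(π/81) = 0.999248.
√(1 − cos²(π/81)) = sin(π/81) ≈ 0.0387754.
Young: ω* = 2/(1+√(1−ρ_J²)) = 2/(1+0.0387754) = 2/1.0387754 = 1.925344.
Hence ρ(B_{ω*}) = 1.925344 − 1 = 0.925344.

ω* = 1.925344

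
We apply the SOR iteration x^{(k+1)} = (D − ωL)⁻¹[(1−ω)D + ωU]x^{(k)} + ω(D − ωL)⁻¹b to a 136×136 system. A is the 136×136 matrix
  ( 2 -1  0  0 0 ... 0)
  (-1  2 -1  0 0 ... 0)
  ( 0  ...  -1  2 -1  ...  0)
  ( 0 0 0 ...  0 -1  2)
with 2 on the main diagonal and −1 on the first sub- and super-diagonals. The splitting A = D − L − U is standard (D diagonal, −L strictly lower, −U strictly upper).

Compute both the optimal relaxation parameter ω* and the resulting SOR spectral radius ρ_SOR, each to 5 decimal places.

ω* = 1.95517, ρ_SOR = 0.95517

spectrum of D⁻¹(L+U) = {cos(kπ/137) : 1≤k≤136}; ρ_J = cos(π/137) = 0.99974.
1 − cos²(π/137) = sin²(π/137) ⇒ √(1−ρ_J²) = sin(π/137) = 0.022929.
ω* = 2/(1+0.022929) = 1.95517
ρ_SOR = ω* − 1 ≈ 0.95517.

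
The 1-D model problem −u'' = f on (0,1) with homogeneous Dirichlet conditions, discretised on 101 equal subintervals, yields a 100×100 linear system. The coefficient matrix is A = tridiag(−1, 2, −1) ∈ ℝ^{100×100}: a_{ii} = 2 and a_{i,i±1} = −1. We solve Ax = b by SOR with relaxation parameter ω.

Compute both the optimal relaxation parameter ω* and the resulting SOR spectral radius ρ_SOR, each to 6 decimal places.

B_J for the 100×100 system has eigenvalues cos(kπ/101); ρ_J = cos(π/101) = 0.999516.
1 − cos²(π/101) = sin²(π/101) ⇒ √(1−ρ_J²) = sin(π/101) = 0.0310999.
ω* = 2/(1+0.0310999) = 1.939676
Hence ρ(B_{ω*}) = 1.939676 − 1 = 0.939676.

ω* = 1.939676, ρ_SOR = 0.939676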